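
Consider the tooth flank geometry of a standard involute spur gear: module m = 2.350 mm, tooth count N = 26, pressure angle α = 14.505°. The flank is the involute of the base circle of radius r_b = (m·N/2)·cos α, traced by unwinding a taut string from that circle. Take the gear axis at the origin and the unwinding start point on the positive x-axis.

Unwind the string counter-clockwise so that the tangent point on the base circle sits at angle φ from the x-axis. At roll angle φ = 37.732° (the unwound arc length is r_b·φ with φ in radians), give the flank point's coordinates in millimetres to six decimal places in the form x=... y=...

pitch radius r_p = m·N/2 = 2.350·26/2 = 30.550000
base radius r_b = r_p·cos α = 30.550000·cos 14.505° = 29.576243
roll angle φ = 37.732° = 0.65854763 rad
x = r_b·(cos φ + φ·sin φ) = 29.576243·(0.79088187 + 0.65854763·0.61196885) = 35.310855
y = r_b·(sin φ − φ·cos φ) = 29.576243·(0.61196885 − 0.65854763·0.79088187) = 2.695445

x=35.310855 y=2.695445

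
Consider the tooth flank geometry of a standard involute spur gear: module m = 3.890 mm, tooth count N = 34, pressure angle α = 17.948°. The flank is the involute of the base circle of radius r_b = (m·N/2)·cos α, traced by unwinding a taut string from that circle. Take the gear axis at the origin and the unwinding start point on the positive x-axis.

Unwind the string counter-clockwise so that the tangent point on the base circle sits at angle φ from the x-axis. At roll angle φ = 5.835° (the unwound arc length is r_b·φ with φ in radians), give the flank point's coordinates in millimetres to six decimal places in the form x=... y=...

x=63.237284 y=0.022127

pitch radius r_p = m·N/2 = 3.890·34/2 = 66.130000
base radius r_b = r_p·cos α = 66.130000·cos 17.948° = 62.911888
roll angle φ = 5.835° = 0.10183996 rad
x = r_b·(cos φ + φ·sin φ) = 62.911888·(0.99481879 + 0.10183996·0.10166402) = 63.237284
y = r_b·(sin φ − φ·cos φ) = 62.911888·(0.10166402 − 0.10183996·0.99481879) = 0.022127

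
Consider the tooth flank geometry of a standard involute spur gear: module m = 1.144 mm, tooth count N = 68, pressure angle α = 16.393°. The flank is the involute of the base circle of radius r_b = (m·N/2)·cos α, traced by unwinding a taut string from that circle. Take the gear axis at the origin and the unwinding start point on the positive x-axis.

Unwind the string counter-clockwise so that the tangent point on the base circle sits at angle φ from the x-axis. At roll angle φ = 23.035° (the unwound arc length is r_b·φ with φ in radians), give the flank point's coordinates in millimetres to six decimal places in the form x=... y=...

x=40.209711 y=0.795282

pitch radius r_p = m·N/2 = 1.144·68/2 = 38.896000
base radius r_b = r_p·cos α = 38.896000·cos 16.393° = 37.314818
roll angle φ = 23.035° = 0.40203659 rad
x = r_b·(cos φ + φ·sin φ) = 37.314818·(0.92026600 + 0.40203659·0.39129336) = 40.209711
y = r_b·(sin φ − φ·cos φ) = 37.314818·(0.39129336 − 0.40203659·0.92026600) = 0.795282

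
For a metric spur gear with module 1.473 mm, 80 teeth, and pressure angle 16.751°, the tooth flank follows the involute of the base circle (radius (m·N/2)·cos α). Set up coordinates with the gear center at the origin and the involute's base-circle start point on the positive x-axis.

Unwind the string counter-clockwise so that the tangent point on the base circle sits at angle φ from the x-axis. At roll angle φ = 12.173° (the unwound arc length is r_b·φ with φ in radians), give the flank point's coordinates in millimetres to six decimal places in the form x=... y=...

x=57.678836 y=0.179545

pitch radius r_p = m·N/2 = 1.473·80/2 = 58.920000
base radius r_b = r_p·cos α = 58.920000·cos 16.751° = 56.419808
roll angle φ = 12.173° = 0.21245893 rad
x = r_b·(cos φ + φ·sin φ) = 56.419808·(0.97751537 + 0.21245893·0.21086418) = 57.678836
y = r_b·(sin φ − φ·cos φ) = 56.419808·(0.21086418 − 0.21245893·0.97751537) = 0.179545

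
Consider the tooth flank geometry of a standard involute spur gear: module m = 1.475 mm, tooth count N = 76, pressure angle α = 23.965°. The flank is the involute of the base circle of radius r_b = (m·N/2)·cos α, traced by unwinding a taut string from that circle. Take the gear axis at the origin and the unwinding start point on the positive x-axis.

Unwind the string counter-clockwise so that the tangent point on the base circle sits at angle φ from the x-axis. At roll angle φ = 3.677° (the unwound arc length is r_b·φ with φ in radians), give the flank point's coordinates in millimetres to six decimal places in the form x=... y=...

x=51.323503 y=0.004511

pitch radius r_p = m·N/2 = 1.475·76/2 = 56.050000
base radius r_b = r_p·cos α = 56.050000·cos 23.965° = 51.218140
roll angle φ = 3.677° = 0.06417576 rad
x = r_b·(cos φ + φ·sin φ) = 51.218140·(0.99794144 + 0.06417576·0.06413171) = 51.323503
y = r_b·(sin φ − φ·cos φ) = 51.218140·(0.06413171 − 0.06417576·0.99794144) = 0.004511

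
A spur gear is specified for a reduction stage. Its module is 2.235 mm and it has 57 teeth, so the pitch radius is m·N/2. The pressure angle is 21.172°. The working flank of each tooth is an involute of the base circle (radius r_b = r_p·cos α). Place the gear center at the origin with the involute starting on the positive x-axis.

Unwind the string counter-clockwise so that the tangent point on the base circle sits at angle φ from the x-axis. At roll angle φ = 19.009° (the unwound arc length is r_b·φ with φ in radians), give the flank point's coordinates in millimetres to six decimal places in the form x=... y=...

pitch radius r_p = m·N/2 = 2.235·57/2 = 63.697500
base radius r_b = r_p·cos α = 63.697500·cos 21.172° = 59.397945
roll angle φ = 19.009° = 0.33176964 rad
x = r_b·(cos φ + φ·sin φ) = 59.397945·(0.94546742 + 0.33176964·0.32571667) = 62.577536
y = r_b·(sin φ − φ·cos φ) = 59.397945·(0.32571667 − 0.33176964·0.94546742) = 0.715109

x=62.577536 y=0.715109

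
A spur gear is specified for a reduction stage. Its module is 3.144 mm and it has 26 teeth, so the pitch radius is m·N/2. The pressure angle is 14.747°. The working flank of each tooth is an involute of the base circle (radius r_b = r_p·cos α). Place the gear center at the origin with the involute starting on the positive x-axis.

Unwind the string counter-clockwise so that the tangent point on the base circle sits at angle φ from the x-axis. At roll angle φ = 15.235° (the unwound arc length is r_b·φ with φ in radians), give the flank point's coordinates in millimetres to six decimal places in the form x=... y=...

x=40.898342 y=0.245948

pitch radius r_p = m·N/2 = 3.144·26/2 = 40.872000
base radius r_b = r_p·cos α = 40.872000·cos 14.747° = 39.525646
roll angle φ = 15.235° = 0.26590091 rad
x = r_b·(cos φ + φ·sin φ) = 39.525646·(0.96485615 + 0.26590091·0.26277862) = 40.898342
y = r_b·(sin φ − φ·cos φ) = 39.525646·(0.26277862 − 0.26590091·0.96485615) = 0.245948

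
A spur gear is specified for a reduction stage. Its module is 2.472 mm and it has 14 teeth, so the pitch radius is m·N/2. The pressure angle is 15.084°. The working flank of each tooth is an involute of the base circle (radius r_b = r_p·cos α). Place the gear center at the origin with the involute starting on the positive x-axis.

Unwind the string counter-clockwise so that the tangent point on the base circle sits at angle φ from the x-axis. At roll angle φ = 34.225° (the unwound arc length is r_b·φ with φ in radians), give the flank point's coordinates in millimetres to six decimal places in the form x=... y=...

x=19.427910 y=1.145208

pitch radius r_p = m·N/2 = 2.472·14/2 = 17.304000
base radius r_b = r_p·cos α = 17.304000·cos 15.084° = 16.707797
roll angle φ = 34.225° = 0.59733894 rad
x = r_b·(cos φ + φ·sin φ) = 16.707797·(0.82683524 + 0.59733894·0.56244421) = 19.427910
y = r_b·(sin φ − φ·cos φ) = 16.707797·(0.56244421 − 0.59733894·0.82683524) = 1.145208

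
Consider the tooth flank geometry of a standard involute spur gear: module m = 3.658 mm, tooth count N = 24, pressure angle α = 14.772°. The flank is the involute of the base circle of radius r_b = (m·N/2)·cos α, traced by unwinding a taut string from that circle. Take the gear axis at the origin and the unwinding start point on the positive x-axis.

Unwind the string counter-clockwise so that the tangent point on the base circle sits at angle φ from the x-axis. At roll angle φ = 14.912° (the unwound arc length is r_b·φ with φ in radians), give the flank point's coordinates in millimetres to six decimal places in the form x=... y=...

x=43.858457 y=0.247743

pitch radius r_p = m·N/2 = 3.658·24/2 = 43.896000
base radius r_b = r_p·cos α = 43.896000·cos 14.772° = 42.445154
roll angle φ = 14.912° = 0.26026350 rad
x = r_b·(cos φ + φ·sin φ) = 42.445154·(0.96632220 + 0.26026350·0.25733518) = 43.858457
y = r_b·(sin φ − φ·cos φ) = 42.445154·(0.25733518 − 0.26026350·0.96632220) = 0.247743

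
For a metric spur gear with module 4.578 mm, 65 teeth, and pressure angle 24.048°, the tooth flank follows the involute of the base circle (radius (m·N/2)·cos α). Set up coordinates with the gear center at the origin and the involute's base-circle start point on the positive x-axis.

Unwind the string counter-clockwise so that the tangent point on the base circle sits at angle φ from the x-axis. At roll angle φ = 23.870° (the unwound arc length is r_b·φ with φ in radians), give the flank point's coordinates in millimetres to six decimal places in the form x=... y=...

pitch radius r_p = m·N/2 = 4.578·65/2 = 148.785000
base radius r_b = r_p·cos α = 148.785000·cos 24.048° = 135.871115
roll angle φ = 23.870° = 0.41661009 rad
x = r_b·(cos φ + φ·sin φ) = 135.871115·(0.91446596 + 0.41661009·0.40466283) = 147.155562
y = r_b·(sin φ − φ·cos φ) = 135.871115·(0.40466283 − 0.41661009·0.91446596) = 3.218390

x=147.155562 y=3.218390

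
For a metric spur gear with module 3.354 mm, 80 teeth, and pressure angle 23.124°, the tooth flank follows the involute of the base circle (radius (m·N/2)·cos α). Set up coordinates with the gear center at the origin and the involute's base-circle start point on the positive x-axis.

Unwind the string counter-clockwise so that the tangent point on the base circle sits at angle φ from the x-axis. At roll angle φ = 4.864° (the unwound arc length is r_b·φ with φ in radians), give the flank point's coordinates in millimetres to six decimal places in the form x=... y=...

pitch radius r_p = m·N/2 = 3.354·80/2 = 134.160000
base radius r_b = r_p·cos α = 134.160000·cos 23.124° = 123.381193
roll angle φ = 4.864° = 0.08489281 rad
x = r_b·(cos φ + φ·sin φ) = 123.381193·(0.99639877 + 0.08489281·0.08479088) = 123.824984
y = r_b·(sin φ − φ·cos φ) = 123.381193·(0.08479088 − 0.08489281·0.99639877) = 0.025144

x=123.824984 y=0.025144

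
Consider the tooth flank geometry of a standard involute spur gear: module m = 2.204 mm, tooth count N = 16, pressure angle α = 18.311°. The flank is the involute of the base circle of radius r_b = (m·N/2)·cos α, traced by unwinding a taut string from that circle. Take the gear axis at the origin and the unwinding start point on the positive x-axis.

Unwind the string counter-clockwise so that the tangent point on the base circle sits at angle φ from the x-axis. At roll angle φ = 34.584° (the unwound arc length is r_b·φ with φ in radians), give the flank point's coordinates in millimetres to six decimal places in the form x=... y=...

x=19.516397 y=1.182947

pitch radius r_p = m·N/2 = 2.204·16/2 = 17.632000
base radius r_b = r_p·cos α = 17.632000·cos 18.311° = 16.739207
roll angle φ = 34.584° = 0.60360467 rad
x = r_b·(cos φ + φ·sin φ) = 16.739207·(0.82329491 + 0.60360467·0.56761386) = 19.516397
y = r_b·(sin φ − φ·cos φ) = 16.739207·(0.56761386 − 0.60360467·0.82329491) = 1.182947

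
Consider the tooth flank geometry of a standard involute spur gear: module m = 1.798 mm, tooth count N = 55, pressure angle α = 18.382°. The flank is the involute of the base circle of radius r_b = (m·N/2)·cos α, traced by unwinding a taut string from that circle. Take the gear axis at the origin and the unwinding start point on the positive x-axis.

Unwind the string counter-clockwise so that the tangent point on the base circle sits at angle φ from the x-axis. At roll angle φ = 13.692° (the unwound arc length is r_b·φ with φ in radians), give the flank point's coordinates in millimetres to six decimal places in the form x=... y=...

x=48.242795 y=0.212230

pitch radius r_p = m·N/2 = 1.798·55/2 = 49.445000
base radius r_b = r_p·cos α = 49.445000·cos 18.382° = 46.922075
roll angle φ = 13.692° = 0.23897048 rad
x = r_b·(cos φ + φ·sin φ) = 46.922075·(0.97158218 + 0.23897048·0.23670249) = 48.242795
y = r_b·(sin φ − φ·cos φ) = 46.922075·(0.23670249 − 0.23897048·0.97158218) = 0.212230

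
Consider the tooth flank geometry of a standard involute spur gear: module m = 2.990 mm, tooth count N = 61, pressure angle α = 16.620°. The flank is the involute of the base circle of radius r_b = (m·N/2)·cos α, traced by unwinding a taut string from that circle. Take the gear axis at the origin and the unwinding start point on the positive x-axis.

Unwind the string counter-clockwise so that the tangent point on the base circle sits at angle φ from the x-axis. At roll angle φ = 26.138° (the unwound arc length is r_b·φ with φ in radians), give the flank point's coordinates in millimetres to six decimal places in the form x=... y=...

pitch radius r_p = m·N/2 = 2.990·61/2 = 91.195000
base radius r_b = r_p·cos α = 91.195000·cos 16.620° = 87.385128
roll angle φ = 26.138° = 0.45619416 rad
x = r_b·(cos φ + φ·sin φ) = 87.385128·(0.89773560 + 0.45619416·0.44053467) = 96.010471
y = r_b·(sin φ − φ·cos φ) = 87.385128·(0.44053467 − 0.45619416·0.89773560) = 2.708321

x=96.010471 y=2.708321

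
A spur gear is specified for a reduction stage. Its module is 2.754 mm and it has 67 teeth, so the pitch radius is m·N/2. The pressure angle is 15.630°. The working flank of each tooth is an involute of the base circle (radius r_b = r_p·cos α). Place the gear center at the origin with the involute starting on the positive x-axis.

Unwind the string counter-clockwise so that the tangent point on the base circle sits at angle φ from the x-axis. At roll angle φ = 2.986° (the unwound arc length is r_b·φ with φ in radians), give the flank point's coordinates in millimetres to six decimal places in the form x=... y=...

x=88.967987 y=0.004191

pitch radius r_p = m·N/2 = 2.754·67/2 = 92.259000
base radius r_b = r_p·cos α = 92.259000·cos 15.630° = 88.847412
roll angle φ = 2.986° = 0.05211553 rad
x = r_b·(cos φ + φ·sin φ) = 88.847412·(0.99864229 + 0.05211553·0.05209194) = 88.967987
y = r_b·(sin φ − φ·cos φ) = 88.847412·(0.05209194 − 0.05211553·0.99864229) = 0.004191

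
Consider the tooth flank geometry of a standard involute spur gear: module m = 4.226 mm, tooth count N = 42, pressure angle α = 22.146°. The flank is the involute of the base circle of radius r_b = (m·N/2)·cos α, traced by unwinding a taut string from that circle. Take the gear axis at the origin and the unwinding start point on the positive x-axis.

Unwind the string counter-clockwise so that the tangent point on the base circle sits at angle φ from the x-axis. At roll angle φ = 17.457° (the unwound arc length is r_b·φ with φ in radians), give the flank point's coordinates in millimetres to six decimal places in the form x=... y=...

pitch radius r_p = m·N/2 = 4.226·42/2 = 88.746000
base radius r_b = r_p·cos α = 88.746000·cos 22.146° = 82.198877
roll angle φ = 17.457° = 0.30468213 rad
x = r_b·(cos φ + φ·sin φ) = 82.198877·(0.95394236 + 0.30468213·0.29998996) = 85.926098
y = r_b·(sin φ − φ·cos φ) = 82.198877·(0.29998996 − 0.30468213·0.95394236) = 0.767801

x=85.926098 y=0.767801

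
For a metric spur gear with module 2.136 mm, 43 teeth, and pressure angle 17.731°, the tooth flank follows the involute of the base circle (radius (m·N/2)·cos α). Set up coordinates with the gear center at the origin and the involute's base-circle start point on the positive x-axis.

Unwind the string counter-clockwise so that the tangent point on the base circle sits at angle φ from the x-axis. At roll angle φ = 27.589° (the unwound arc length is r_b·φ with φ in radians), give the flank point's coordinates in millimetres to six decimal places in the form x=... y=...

pitch radius r_p = m·N/2 = 2.136·43/2 = 45.924000
base radius r_b = r_p·cos α = 45.924000·cos 17.731° = 43.742465
roll angle φ = 27.589° = 0.48151889 rad
x = r_b·(cos φ + φ·sin φ) = 43.742465·(0.88629251 + 0.48151889·0.46312589) = 48.523358
y = r_b·(sin φ − φ·cos φ) = 43.742465·(0.46312589 − 0.48151889·0.88629251) = 1.590446

x=48.523358 y=1.590446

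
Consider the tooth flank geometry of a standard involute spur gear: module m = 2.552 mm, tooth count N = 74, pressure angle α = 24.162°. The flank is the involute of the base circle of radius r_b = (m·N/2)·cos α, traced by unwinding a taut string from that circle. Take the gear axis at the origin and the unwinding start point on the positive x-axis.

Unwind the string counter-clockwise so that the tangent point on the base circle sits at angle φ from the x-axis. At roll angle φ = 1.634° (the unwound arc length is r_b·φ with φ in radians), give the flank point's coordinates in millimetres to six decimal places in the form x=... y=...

pitch radius r_p = m·N/2 = 2.552·74/2 = 94.424000
base radius r_b = r_p·cos α = 94.424000·cos 24.162° = 86.151682
roll angle φ = 1.634° = 0.02851868 rad
x = r_b·(cos φ + φ·sin φ) = 86.151682·(0.99959337 + 0.02851868·0.02851481) = 86.186709
y = r_b·(sin φ − φ·cos φ) = 86.151682·(0.02851481 − 0.02851868·0.99959337) = 0.000666

x=86.186709 y=0.000666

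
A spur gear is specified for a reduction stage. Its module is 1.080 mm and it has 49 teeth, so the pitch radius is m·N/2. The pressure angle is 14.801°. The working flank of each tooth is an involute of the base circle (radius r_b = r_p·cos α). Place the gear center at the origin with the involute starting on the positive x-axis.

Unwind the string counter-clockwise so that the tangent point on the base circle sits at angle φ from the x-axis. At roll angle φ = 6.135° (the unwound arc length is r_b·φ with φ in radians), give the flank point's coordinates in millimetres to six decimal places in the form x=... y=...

x=25.728261 y=0.010457

pitch radius r_p = m·N/2 = 1.080·49/2 = 26.460000
base radius r_b = r_p·cos α = 26.460000·cos 14.801° = 25.582029
roll angle φ = 6.135° = 0.10707595 rad
x = r_b·(cos φ + φ·sin φ) = 25.582029·(0.99427285 + 0.10707595·0.10687146) = 25.728261
y = r_b·(sin φ − φ·cos φ) = 25.582029·(0.10687146 − 0.10707595·0.99427285) = 0.010457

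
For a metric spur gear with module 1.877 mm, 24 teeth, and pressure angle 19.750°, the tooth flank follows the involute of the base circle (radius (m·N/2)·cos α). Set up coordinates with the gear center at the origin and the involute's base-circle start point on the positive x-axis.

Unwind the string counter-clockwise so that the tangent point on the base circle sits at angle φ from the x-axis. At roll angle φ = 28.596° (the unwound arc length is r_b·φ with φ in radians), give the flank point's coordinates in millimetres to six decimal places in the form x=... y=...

pitch radius r_p = m·N/2 = 1.877·24/2 = 22.524000
base radius r_b = r_p·cos α = 22.524000·cos 19.750° = 21.199049
roll angle φ = 28.596° = 0.49909435 rad
x = r_b·(cos φ + φ·sin φ) = 21.199049·(0.87801639 + 0.49909435·0.47863056) = 23.677179
y = r_b·(sin φ − φ·cos φ) = 21.199049·(0.47863056 − 0.49909435·0.87801639) = 0.856813

x=23.677179 y=0.856813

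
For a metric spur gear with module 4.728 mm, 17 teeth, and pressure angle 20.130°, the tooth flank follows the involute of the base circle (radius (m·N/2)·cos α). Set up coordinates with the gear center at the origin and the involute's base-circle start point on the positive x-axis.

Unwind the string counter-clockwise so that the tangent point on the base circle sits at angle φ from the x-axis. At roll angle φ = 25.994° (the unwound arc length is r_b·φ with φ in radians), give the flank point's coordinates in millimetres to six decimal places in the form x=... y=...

x=41.418770 y=1.150501

pitch radius r_p = m·N/2 = 4.728·17/2 = 40.188000
base radius r_b = r_p·cos α = 40.188000·cos 20.130° = 37.733083
roll angle φ = 25.994° = 0.45368089 rad
x = r_b·(cos φ + φ·sin φ) = 37.733083·(0.89883995 + 0.45368089·0.43827702) = 41.418770
y = r_b·(sin φ − φ·cos φ) = 37.733083·(0.43827702 − 0.45368089·0.89883995) = 1.150501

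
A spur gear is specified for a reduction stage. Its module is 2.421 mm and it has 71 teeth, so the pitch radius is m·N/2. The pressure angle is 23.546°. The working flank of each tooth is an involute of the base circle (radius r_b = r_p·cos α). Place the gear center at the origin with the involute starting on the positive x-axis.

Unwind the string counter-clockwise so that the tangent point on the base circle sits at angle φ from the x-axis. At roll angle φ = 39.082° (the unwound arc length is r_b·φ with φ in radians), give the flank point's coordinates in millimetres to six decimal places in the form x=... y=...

pitch radius r_p = m·N/2 = 2.421·71/2 = 85.945500
base radius r_b = r_p·cos α = 85.945500·cos 23.546° = 78.789647
roll angle φ = 39.082° = 0.68210958 rad
x = r_b·(cos φ + φ·sin φ) = 78.789647·(0.77624450 + 0.68210958·0.63043197) = 95.041445
y = r_b·(sin φ − φ·cos φ) = 78.789647·(0.63043197 − 0.68210958·0.77624450) = 7.953670

x=95.041445 y=7.953670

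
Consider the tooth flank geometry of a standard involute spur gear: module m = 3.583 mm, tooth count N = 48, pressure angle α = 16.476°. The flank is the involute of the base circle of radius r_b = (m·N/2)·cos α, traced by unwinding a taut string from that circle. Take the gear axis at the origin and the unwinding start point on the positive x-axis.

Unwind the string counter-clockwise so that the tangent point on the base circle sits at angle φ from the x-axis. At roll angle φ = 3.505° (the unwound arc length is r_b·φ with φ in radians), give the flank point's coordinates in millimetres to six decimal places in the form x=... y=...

x=82.615200 y=0.006290

pitch radius r_p = m·N/2 = 3.583·48/2 = 85.992000
base radius r_b = r_p·cos α = 85.992000·cos 16.476° = 82.461050
roll angle φ = 3.505° = 0.06117379 rad
x = r_b·(cos φ + φ·sin φ) = 82.461050·(0.99812947 + 0.06117379·0.06113564) = 82.615200
y = r_b·(sin φ − φ·cos φ) = 82.461050·(0.06113564 − 0.06117379·0.99812947) = 0.006290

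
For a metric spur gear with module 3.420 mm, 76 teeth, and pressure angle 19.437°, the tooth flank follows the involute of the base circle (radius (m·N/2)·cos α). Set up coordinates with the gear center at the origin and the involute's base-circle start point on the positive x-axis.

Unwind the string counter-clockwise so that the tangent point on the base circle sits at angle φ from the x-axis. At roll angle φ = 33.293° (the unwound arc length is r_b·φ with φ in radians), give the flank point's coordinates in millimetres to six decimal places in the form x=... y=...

x=141.529119 y=7.747463

pitch radius r_p = m·N/2 = 3.420·76/2 = 129.960000
base radius r_b = r_p·cos α = 129.960000·cos 19.437° = 122.553315
roll angle φ = 33.293° = 0.58107247 rad
x = r_b·(cos φ + φ·sin φ) = 122.553315·(0.83587443 + 0.58107247·0.54892070) = 141.529119
y = r_b·(sin φ − φ·cos φ) = 122.553315·(0.54892070 − 0.58107247·0.83587443) = 7.747463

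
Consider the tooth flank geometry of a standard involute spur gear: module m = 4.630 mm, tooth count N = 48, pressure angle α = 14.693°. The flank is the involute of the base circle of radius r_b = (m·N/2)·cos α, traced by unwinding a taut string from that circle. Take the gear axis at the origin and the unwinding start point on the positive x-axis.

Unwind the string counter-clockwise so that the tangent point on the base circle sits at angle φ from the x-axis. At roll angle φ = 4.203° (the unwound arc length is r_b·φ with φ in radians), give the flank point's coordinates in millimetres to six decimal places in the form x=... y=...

pitch radius r_p = m·N/2 = 4.630·48/2 = 111.120000
base radius r_b = r_p·cos α = 111.120000·cos 14.693° = 107.486237
roll angle φ = 4.203° = 0.07335619 rad
x = r_b·(cos φ + φ·sin φ) = 107.486237·(0.99731064 + 0.07335619·0.07329042) = 107.775047
y = r_b·(sin φ − φ·cos φ) = 107.486237·(0.07329042 − 0.07335619·0.99731064) = 0.014135

x=107.775047 y=0.014135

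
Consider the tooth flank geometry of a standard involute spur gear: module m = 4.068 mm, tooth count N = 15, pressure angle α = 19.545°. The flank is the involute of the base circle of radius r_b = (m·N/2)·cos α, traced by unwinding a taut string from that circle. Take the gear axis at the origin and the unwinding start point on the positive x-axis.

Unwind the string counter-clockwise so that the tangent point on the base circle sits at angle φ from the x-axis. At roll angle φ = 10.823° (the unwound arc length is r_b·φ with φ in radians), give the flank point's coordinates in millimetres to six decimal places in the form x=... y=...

pitch radius r_p = m·N/2 = 4.068·15/2 = 30.510000
base radius r_b = r_p·cos α = 30.510000·cos 19.545° = 28.751984
roll angle φ = 10.823° = 0.18889698 rad
x = r_b·(cos φ + φ·sin φ) = 28.751984·(0.98221195 + 0.18889698·0.18777561) = 29.260382
y = r_b·(sin φ − φ·cos φ) = 28.751984·(0.18777561 − 0.18889698·0.98221195) = 0.064368

x=29.260382 y=0.064368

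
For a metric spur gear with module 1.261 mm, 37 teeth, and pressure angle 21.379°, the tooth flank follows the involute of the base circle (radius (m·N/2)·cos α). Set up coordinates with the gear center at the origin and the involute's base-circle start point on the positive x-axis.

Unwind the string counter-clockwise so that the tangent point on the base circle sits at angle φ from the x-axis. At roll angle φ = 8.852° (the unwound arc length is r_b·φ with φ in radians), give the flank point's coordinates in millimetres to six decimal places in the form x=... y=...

pitch radius r_p = m·N/2 = 1.261·37/2 = 23.328500
base radius r_b = r_p·cos α = 23.328500·cos 21.379° = 21.723254
roll angle φ = 8.852° = 0.15449655 rad
x = r_b·(cos φ + φ·sin φ) = 21.723254·(0.98808913 + 0.15449655·0.15388266) = 21.980967
y = r_b·(sin φ − φ·cos φ) = 21.723254·(0.15388266 − 0.15449655·0.98808913) = 0.026639

x=21.980967 y=0.026639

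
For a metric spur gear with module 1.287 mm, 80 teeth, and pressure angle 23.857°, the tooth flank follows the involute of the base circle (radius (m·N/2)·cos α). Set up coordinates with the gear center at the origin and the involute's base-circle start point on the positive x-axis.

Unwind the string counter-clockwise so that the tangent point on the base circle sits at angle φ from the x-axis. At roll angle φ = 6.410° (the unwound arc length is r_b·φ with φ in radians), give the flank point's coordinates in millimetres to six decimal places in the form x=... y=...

pitch radius r_p = m·N/2 = 1.287·80/2 = 51.480000
base radius r_b = r_p·cos α = 51.480000·cos 23.857° = 47.081433
roll angle φ = 6.410° = 0.11187561 rad
x = r_b·(cos φ + φ·sin φ) = 47.081433·(0.99374845 + 0.11187561·0.11164238) = 47.375151
y = r_b·(sin φ − φ·cos φ) = 47.081433·(0.11164238 − 0.11187561·0.99374845) = 0.021948

x=47.375151 y=0.021948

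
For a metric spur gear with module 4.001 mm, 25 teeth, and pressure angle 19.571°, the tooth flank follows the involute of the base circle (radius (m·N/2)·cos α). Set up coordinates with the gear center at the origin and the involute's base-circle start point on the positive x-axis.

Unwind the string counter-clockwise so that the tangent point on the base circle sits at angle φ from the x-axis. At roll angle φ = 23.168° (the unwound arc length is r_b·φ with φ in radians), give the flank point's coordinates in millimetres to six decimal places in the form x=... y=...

pitch radius r_p = m·N/2 = 4.001·25/2 = 50.012500
base radius r_b = r_p·cos α = 50.012500·cos 19.571° = 47.123134
roll angle φ = 23.168° = 0.40435788 rad
x = r_b·(cos φ + φ·sin φ) = 47.123134·(0.91935521 + 0.40435788·0.39342851) = 50.819526
y = r_b·(sin φ − φ·cos φ) = 47.123134·(0.39342851 − 0.40435788·0.91935521) = 1.021629

x=50.819526 y=1.021629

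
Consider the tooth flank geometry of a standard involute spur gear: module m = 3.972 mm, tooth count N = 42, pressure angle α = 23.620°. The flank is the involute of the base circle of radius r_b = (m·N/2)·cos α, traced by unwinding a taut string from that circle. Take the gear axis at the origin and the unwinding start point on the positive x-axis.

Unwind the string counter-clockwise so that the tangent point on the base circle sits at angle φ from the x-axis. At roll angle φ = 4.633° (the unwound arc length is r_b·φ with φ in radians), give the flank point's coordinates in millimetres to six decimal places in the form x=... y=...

pitch radius r_p = m·N/2 = 3.972·42/2 = 83.412000
base radius r_b = r_p·cos α = 83.412000·cos 23.620° = 76.423987
roll angle φ = 4.633° = 0.08086110 rad
x = r_b·(cos φ + φ·sin φ) = 76.423987·(0.99673252 + 0.08086110·0.08077301) = 76.673428
y = r_b·(sin φ − φ·cos φ) = 76.423987·(0.08077301 − 0.08086110·0.99673252) = 0.013460

x=76.673428 y=0.013460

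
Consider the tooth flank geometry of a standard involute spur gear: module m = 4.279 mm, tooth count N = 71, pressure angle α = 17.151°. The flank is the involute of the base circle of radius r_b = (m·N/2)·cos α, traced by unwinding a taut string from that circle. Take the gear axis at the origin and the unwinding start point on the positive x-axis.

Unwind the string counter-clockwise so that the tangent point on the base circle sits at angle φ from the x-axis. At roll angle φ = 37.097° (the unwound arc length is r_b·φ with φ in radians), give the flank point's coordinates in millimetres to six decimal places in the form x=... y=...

pitch radius r_p = m·N/2 = 4.279·71/2 = 151.904500
base radius r_b = r_p·cos α = 151.904500·cos 17.151° = 145.149444
roll angle φ = 37.097° = 0.64746479 rad
x = r_b·(cos φ + φ·sin φ) = 145.149444·(0.79761551 + 0.64746479·0.60316623) = 172.458501
y = r_b·(sin φ − φ·cos φ) = 145.149444·(0.60316623 − 0.64746479·0.79761551) = 12.590011

x=172.458501 y=12.590011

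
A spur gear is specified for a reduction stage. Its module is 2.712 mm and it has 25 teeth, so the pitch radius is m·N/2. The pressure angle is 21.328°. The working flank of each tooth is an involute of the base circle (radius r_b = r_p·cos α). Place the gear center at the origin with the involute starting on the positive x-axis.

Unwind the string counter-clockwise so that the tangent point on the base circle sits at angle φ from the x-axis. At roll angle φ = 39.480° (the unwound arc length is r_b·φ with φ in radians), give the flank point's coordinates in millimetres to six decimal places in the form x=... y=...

x=38.208318 y=3.282986

pitch radius r_p = m·N/2 = 2.712·25/2 = 33.900000
base radius r_b = r_p·cos α = 33.900000·cos 21.328° = 31.578311
roll angle φ = 39.480° = 0.68905599 rad
x = r_b·(cos φ + φ·sin φ) = 31.578311·(0.77184657 + 0.68905599·0.63580883) = 38.208318
y = r_b·(sin φ − φ·cos φ) = 31.578311·(0.63580883 − 0.68905599·0.77184657) = 3.282986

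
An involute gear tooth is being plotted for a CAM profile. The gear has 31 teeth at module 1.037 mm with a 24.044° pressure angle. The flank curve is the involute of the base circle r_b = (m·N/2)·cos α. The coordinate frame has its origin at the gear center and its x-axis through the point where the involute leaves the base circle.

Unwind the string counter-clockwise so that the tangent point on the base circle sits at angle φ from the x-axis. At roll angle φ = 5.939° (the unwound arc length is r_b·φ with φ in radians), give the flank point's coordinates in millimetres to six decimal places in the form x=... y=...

pitch radius r_p = m·N/2 = 1.037·31/2 = 16.073500
base radius r_b = r_p·cos α = 16.073500·cos 24.044° = 14.678848
roll angle φ = 5.939° = 0.10365510 rad
x = r_b·(cos φ + φ·sin φ) = 14.678848·(0.99463262 + 0.10365510·0.10346959) = 14.757494
y = r_b·(sin φ − φ·cos φ) = 14.678848·(0.10346959 − 0.10365510·0.99463262) = 0.005443

x=14.757494 y=0.005443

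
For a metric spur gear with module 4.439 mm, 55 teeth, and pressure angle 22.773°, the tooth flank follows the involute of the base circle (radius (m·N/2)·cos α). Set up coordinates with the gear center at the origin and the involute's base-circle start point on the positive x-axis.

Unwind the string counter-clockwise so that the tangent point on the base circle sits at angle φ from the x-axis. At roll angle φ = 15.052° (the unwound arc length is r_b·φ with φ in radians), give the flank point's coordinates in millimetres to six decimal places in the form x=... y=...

x=116.373699 y=0.675559

pitch radius r_p = m·N/2 = 4.439·55/2 = 122.072500
base radius r_b = r_p·cos α = 122.072500·cos 22.773° = 112.556419
roll angle φ = 15.052° = 0.26270696 rad
x = r_b·(cos φ + φ·sin φ) = 112.556419·(0.96569053 + 0.26270696·0.25969558) = 116.373699
y = r_b·(sin φ − φ·cos φ) = 112.556419·(0.25969558 − 0.26270696·0.96569053) = 0.675559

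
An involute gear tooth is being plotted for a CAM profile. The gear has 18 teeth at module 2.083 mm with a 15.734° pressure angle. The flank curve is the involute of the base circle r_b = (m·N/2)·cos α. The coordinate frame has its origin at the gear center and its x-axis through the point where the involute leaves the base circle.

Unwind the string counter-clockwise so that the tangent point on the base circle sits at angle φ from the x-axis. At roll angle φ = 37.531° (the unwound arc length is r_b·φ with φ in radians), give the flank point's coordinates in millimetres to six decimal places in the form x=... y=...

pitch radius r_p = m·N/2 = 2.083·18/2 = 18.747000
base radius r_b = r_p·cos α = 18.747000·cos 15.734° = 18.044569
roll angle φ = 37.531° = 0.65503952 rad
x = r_b·(cos φ + φ·sin φ) = 18.044569·(0.79302385 + 0.65503952·0.60919059) = 21.510349
y = r_b·(sin φ − φ·cos φ) = 18.044569·(0.60919059 − 0.65503952·0.79302385) = 1.619114

x=21.510349 y=1.619114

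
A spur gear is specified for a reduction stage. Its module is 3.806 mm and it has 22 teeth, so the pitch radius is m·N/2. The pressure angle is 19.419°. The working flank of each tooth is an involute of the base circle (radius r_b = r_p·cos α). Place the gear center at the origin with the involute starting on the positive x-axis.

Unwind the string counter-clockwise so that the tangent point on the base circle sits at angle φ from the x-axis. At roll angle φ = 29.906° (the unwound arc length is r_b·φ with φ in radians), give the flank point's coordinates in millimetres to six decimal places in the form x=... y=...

x=44.502083 y=1.821094

pitch radius r_p = m·N/2 = 3.806·22/2 = 41.866000
base radius r_b = r_p·cos α = 41.866000·cos 19.419° = 39.484346
roll angle φ = 29.906° = 0.52195817 rad
x = r_b·(cos φ + φ·sin φ) = 39.484346·(0.86684454 + 0.52195817·0.49857852) = 44.502083
y = r_b·(sin φ − φ·cos φ) = 39.484346·(0.49857852 − 0.52195817·0.86684454) = 1.821094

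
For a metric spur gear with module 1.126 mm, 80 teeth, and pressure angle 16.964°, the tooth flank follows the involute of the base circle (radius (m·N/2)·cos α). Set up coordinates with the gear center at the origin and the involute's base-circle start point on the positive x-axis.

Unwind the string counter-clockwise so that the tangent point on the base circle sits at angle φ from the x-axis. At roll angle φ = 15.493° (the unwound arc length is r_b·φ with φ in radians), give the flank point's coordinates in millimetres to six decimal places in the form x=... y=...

x=44.626534 y=0.281849

pitch radius r_p = m·N/2 = 1.126·80/2 = 45.040000
base radius r_b = r_p·cos α = 45.040000·cos 16.964° = 43.080232
roll angle φ = 15.493° = 0.27040386 rad
x = r_b·(cos φ + φ·sin φ) = 43.080232·(0.96366310 + 0.27040386·0.26712064) = 44.626534
y = r_b·(sin φ − φ·cos φ) = 43.080232·(0.26712064 − 0.27040386·0.96366310) = 0.281849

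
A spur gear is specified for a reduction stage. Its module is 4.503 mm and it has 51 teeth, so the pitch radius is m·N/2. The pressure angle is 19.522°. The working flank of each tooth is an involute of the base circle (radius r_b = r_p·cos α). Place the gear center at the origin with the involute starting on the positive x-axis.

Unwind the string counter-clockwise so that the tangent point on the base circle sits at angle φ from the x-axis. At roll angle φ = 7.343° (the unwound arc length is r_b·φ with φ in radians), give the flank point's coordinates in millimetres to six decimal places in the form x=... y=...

pitch radius r_p = m·N/2 = 4.503·51/2 = 114.826500
base radius r_b = r_p·cos α = 114.826500·cos 19.522° = 108.225498
roll angle φ = 7.343° = 0.12815953 rad
x = r_b·(cos φ + φ·sin φ) = 108.225498·(0.99179880 + 0.12815953·0.12780898) = 109.110646
y = r_b·(sin φ − φ·cos φ) = 108.225498·(0.12780898 − 0.12815953·0.99179880) = 0.075814

x=109.110646 y=0.075814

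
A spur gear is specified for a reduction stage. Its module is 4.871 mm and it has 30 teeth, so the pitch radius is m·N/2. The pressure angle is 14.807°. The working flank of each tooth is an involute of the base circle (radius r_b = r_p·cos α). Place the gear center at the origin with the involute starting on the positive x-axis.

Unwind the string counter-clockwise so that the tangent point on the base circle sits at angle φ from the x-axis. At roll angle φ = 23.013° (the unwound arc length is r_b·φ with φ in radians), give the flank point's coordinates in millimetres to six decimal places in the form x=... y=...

x=76.108804 y=1.501242

pitch radius r_p = m·N/2 = 4.871·30/2 = 73.065000
base radius r_b = r_p·cos α = 73.065000·cos 14.807° = 70.638670
roll angle φ = 23.013° = 0.40165262 rad
x = r_b·(cos φ + φ·sin φ) = 70.638670·(0.92041618 + 0.40165262·0.39093997) = 76.108804
y = r_b·(sin φ − φ·cos φ) = 70.638670·(0.39093997 − 0.40165262·0.92041618) = 1.501242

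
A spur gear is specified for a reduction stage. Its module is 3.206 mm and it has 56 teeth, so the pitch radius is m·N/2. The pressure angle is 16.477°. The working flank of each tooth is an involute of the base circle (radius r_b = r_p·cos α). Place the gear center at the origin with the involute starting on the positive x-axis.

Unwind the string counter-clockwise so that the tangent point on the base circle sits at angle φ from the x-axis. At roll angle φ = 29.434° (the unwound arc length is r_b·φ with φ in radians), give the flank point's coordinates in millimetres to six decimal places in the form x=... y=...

x=96.701876 y=3.788470

pitch radius r_p = m·N/2 = 3.206·56/2 = 89.768000
base radius r_b = r_p·cos α = 89.768000·cos 16.477° = 86.081558
roll angle φ = 29.434° = 0.51372021 rad
x = r_b·(cos φ + φ·sin φ) = 86.081558·(0.87092235 + 0.51372021·0.49142066) = 96.701876
y = r_b·(sin φ − φ·cos φ) = 86.081558·(0.49142066 − 0.51372021·0.87092235) = 3.788470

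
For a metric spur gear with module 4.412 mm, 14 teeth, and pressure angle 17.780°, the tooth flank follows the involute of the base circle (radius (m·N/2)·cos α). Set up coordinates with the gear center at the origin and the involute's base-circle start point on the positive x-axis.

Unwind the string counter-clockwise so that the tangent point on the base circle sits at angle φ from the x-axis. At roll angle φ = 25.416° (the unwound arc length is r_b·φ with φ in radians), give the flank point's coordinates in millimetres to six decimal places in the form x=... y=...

x=32.161525 y=0.838959

pitch radius r_p = m·N/2 = 4.412·14/2 = 30.884000
base radius r_b = r_p·cos α = 30.884000·cos 17.780° = 29.408858
roll angle φ = 25.416° = 0.44359288 rad
x = r_b·(cos φ + φ·sin φ) = 29.408858·(0.90321548 + 0.44359288·0.42918738) = 32.161525
y = r_b·(sin φ − φ·cos φ) = 29.408858·(0.42918738 − 0.44359288·0.90321548) = 0.838959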